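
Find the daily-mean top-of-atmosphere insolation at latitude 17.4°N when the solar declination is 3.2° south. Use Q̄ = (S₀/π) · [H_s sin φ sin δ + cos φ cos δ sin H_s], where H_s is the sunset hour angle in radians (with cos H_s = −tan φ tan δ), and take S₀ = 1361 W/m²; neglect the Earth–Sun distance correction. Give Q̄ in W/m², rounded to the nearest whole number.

cos H_s = −tan(17.4°) · tan(-3.2°) = 0.0175, so H_s = arccos(0.0175) = 89.00°. In radians, H_s = 1.5533.
H_s sin φ sin δ = 1.5533 × 0.2990 × -0.0558 = -0.0259.
cos φ cos δ sin H_s = 0.9542 × 0.9984 × 0.9998 = 0.9525.
Q̄ = (1361/π) × (-0.0259 + 0.9525) = 433.22 × 0.9266 = 401.42 W/m².

401 W/m²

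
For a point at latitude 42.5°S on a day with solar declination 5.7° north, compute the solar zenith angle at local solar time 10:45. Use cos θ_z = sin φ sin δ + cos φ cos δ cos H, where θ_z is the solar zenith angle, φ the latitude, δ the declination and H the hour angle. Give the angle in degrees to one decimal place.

51.1°

Hour angle H = 15° × (10.75 − 12) = -18.75°.
With φ = -42.5°, δ = 5.7°, H = -18.75°: sin φ sin δ = -0.0671, cos φ cos δ cos H = 0.6947, so cos θ_z = 0.6276.
θ_z = arccos(0.6276) = 51.13°.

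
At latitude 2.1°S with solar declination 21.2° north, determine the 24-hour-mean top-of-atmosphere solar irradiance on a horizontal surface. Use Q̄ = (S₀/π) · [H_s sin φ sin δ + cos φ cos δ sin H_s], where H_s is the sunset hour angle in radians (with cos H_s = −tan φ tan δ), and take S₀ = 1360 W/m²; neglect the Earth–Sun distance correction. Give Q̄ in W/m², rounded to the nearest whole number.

394 W/m²

cos H_s = −tan(-2.1°) · tan(21.2°) = 0.0142, so H_s = arccos(0.0142) = 89.19°. In radians, H_s = 1.5567.
H_s sin φ sin δ = 1.5567 × -0.0366 × 0.3616 = -0.0206.
cos φ cos δ sin H_s = 0.9993 × 0.9323 × 0.9999 = 0.9316.
Q̄ = (1360/π) × (-0.0206 + 0.9316) = 432.90 × 0.9110 = 394.37 W/m².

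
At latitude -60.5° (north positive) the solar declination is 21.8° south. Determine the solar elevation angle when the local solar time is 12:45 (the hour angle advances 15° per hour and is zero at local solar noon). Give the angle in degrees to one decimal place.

Hour angle H = 15° × (12.75 − 12) = 11.25°.
With φ = -60.5°, δ = -21.8°, H = 11.25°: sin φ sin δ = 0.3232, cos φ cos δ cos H = 0.4484, so cos θ_z = 0.7716.
θ_z = arccos(0.7716) = 39.50°, so the elevation is 90° − 39.50° = 50.50°.

50.5°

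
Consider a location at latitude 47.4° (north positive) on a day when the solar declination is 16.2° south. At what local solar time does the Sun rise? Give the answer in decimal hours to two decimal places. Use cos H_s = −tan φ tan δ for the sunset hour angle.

7.23 h

cos H_s = −tan(47.4°) · tan(-16.2°) = 0.3159, so H_s = arccos(0.3159) = 71.58°.
Sunrise is at 12 − H_s/15 = 12 − 4.772 = 7.228 h local solar time.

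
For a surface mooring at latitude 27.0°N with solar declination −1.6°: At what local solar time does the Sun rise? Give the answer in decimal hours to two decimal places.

−tan φ tan δ = −(0.5095)(-0.0279) = 0.0142; H_s = arccos(0.0142) = 89.19°.
Sunrise is at 12 − H_s/15 = 12 − 5.946 = 6.054 h local solar time.

6.05 h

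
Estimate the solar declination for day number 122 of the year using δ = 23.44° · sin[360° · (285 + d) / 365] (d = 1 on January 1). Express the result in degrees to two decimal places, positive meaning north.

+15.51°

360 × (285 + 122) / 365 = 401.425°; sin(401.425°) = 0.6616.
δ = 23.44 × 0.6616 = 15.508° ≈ +15.51°.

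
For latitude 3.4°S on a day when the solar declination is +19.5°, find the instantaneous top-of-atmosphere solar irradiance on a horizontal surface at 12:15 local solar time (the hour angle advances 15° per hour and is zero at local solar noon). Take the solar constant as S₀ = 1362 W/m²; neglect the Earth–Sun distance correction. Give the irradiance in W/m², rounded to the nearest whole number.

1252 W/m²

Hour angle H = 15° × (12.25 − 12) = 3.75°.
With φ = -3.4°, δ = 19.5°, H = 3.75°: sin φ sin δ = -0.0198, cos φ cos δ cos H = 0.9390, so cos θ_z = 0.9192.
Top-of-atmosphere irradiance = S₀ cos θ_z = 1362 × 0.9192 = 1251.95 W/m².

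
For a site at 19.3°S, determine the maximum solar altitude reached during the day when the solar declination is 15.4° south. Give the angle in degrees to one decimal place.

86.1°

At local solar noon the hour angle is zero, so the elevation is 90° − |φ − δ| = 90° − |-19.3° − (-15.4°)| = 90° − 3.9° = 86.1°.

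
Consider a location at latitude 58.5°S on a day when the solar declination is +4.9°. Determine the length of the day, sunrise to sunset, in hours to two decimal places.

cos H_s = −tan(-58.5°) · tan(4.9°) = 0.1399, so H_s = arccos(0.1399) = 81.96°.
Day length = 2 H_s / 15° h⁻¹ = 163.92° / 15 = 10.928 h.

10.93 hours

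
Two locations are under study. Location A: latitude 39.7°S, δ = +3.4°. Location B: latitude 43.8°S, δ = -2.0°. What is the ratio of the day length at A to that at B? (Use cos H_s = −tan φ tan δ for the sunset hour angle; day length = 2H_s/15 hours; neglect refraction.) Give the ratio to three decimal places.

0.948

A: H_s = arccos(−tan -39.7° · tan 3.4°) = 87.17°, so 2H_s/15 = 11.6227 h.
B: H_s = arccos(−tan -43.8° · tan -2.0°) = 91.92°, so 2H_s/15 = 12.2560 h.
Ratio A/B = 11.6227 / 12.2560 = 0.9483.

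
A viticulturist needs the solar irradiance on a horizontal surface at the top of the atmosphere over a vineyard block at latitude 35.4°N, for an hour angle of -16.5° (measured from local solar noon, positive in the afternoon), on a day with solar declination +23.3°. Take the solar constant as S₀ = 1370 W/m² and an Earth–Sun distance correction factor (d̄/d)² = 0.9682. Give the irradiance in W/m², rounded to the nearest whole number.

1256 W/m²

cos θ_z = sin φ sin δ + cos φ cos δ cos H = (0.5793)(0.3955) + (0.8151)(0.9184)(0.9588) = 0.9469.
Top-of-atmosphere irradiance = S₀ (d̄/d)² cos θ_z = 1370 × 0.9682 × 0.9469 = 1256.00 W/m².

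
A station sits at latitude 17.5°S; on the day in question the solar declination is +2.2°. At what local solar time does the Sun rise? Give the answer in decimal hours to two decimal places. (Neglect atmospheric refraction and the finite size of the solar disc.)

The sunset hour angle satisfies cos H_s = −tan φ tan δ = 0.0121, giving H_s = 89.31°.
Sunrise is at 12 − H_s/15 = 12 − 5.954 = 6.046 h local solar time.

6.05 h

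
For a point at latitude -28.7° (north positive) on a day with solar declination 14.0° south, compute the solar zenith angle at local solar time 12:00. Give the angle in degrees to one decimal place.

14.7°

Hour angle H = 15° × (12 − 12) = 0.00°.
With φ = -28.7°, δ = -14.0°, H = 0.00°: sin φ sin δ = 0.1162, cos φ cos δ cos H = 0.8511, so cos θ_z = 0.9673.
θ_z = arccos(0.9673) = 14.69°.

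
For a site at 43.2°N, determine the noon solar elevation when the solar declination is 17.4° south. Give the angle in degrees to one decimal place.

At local solar noon the hour angle is zero, so the elevation is 90° − |φ − δ| = 90° − |43.2° − (-17.4°)| = 90° − 60.6° = 29.4°.

29.4°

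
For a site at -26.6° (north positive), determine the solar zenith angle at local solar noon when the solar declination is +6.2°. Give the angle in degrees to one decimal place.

32.8°

At local solar noon the hour angle is zero, so the zenith angle is |φ − δ| = |-26.6° − (6.2°)| = 32.8°.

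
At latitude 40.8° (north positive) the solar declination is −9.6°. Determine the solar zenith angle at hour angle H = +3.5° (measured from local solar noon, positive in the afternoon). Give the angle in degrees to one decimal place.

cos θ_z = sin φ sin δ + cos φ cos δ cos H = (0.6534)(-0.1668) + (0.7570)(0.9860)(0.9981) = 0.6360.
θ_z = arccos(0.6360) = 50.51°.

50.5°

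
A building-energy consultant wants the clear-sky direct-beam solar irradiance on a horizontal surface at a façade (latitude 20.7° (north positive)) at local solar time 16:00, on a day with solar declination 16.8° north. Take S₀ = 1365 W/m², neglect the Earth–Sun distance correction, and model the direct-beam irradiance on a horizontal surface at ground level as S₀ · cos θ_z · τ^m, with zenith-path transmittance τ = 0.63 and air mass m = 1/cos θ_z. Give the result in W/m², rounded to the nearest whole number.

324 W/m²

Hour angle H = 15° × (16 − 12) = 60.00°.
With φ = 20.7°, δ = 16.8°, H = 60.00°: sin φ sin δ = 0.1022, cos φ cos δ cos H = 0.4478, so cos θ_z = 0.5500.
Air mass m = 1/cos θ_z = 1/0.5500 = 1.818; τ^m = 0.63^1.818 = 0.4317.
Surface direct beam = 1365 × 0.5500 × 0.4317 = 324.10 W/m².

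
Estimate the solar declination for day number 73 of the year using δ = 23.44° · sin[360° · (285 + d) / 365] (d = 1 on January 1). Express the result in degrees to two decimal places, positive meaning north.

-2.82°

360 × (285 + 73) / 365 = 353.096°; sin(353.096°) = -0.1202.
δ = 23.44 × -0.1202 = -2.817° ≈ -2.82°.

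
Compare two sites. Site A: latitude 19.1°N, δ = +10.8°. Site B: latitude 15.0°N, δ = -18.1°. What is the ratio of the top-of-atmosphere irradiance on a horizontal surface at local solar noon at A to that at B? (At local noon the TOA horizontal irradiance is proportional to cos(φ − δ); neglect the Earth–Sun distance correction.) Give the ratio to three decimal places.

1.181

A: cos θ_z = cos(19.1° − (10.8°)) = 0.9895.
B: cos θ_z = cos(15.0° − (-18.1°)) = 0.8377.
Ratio A/B = 0.9895 / 0.8377 = 1.1812.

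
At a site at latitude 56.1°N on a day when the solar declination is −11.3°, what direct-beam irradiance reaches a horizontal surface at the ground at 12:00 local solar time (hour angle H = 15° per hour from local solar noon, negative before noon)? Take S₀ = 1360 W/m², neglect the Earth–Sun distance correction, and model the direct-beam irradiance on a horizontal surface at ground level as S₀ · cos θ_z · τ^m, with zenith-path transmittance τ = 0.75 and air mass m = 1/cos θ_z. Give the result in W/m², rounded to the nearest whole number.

Hour angle H = 15° × (12 − 12) = 0.00°.
cos θ_z = sin(56.1°) sin(-11.3°) + cos(56.1°) cos(-11.3°) cos(0.00°) = -0.1626 + 0.5469 = 0.3843.
Air mass m = 1/cos θ_z = 1/0.3843 = 2.602; τ^m = 0.75^2.602 = 0.4731.
Surface direct beam = 1360 × 0.3843 × 0.4731 = 247.26 W/m².

247 W/m²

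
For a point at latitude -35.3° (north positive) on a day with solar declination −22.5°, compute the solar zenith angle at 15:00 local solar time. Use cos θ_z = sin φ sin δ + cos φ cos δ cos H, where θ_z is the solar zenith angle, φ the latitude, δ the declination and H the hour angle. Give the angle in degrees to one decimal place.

41.0°

Hour angle H = 15° × (15 − 12) = 45.00°.
With φ = -35.3°, δ = -22.5°, H = 45.00°: sin φ sin δ = 0.2211, cos φ cos δ cos H = 0.5332, so cos θ_z = 0.7543.
θ_z = arccos(0.7543) = 41.04°.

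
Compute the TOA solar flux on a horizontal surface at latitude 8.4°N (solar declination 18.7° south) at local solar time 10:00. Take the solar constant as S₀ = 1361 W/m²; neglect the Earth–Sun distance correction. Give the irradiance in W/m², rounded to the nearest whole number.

Hour angle H = 15° × (10 − 12) = -30.00°.
With φ = 8.4°, δ = -18.7°, H = -30.00°: sin φ sin δ = -0.0468, cos φ cos δ cos H = 0.8115, so cos θ_z = 0.7647.
Top-of-atmosphere irradiance = S₀ cos θ_z = 1361 × 0.7647 = 1040.76 W/m².

1041 W/m²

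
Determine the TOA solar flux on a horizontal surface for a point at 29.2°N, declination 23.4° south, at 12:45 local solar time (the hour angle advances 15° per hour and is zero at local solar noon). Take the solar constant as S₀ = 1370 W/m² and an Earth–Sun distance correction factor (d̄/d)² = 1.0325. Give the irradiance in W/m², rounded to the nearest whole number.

837 W/m²

Hour angle H = 15° × (12.75 − 12) = 11.25°.
cos θ_z = sin φ sin δ + cos φ cos δ cos H = (0.4879)(-0.3971) + (0.8729)(0.9178)(0.9808) = 0.5920.
Top-of-atmosphere irradiance = S₀ (d̄/d)² cos θ_z = 1370 × 1.0325 × 0.5920 = 837.40 W/m².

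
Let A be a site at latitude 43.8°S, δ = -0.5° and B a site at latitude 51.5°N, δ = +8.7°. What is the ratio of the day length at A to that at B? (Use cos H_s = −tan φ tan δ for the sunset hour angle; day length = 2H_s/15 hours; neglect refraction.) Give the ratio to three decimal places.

0.895

A: H_s = arccos(−tan -43.8° · tan -0.5°) = 90.48°, so 2H_s/15 = 12.0640 h.
B: H_s = arccos(−tan 51.5° · tan 8.7°) = 101.09°, so 2H_s/15 = 13.4787 h.
Ratio A/B = 12.0640 / 13.4787 = 0.8950.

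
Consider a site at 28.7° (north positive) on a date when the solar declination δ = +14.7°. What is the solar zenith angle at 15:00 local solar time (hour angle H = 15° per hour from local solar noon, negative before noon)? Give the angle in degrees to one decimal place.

Hour angle H = 15° × (15 − 12) = 45.00°.
cos θ_z = sin(28.7°) sin(14.7°) + cos(28.7°) cos(14.7°) cos(45.00°) = 0.1219 + 0.5999 = 0.7218.
θ_z = arccos(0.7218) = 43.80°.

43.8°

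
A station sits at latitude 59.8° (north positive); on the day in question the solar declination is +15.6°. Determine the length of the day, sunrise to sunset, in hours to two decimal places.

15.82 hours

The sunset hour angle satisfies cos H_s = −tan φ tan δ = -0.4797, giving H_s = 118.67°.
Day length = 2 H_s / 15° h⁻¹ = 237.34° / 15 = 15.823 h.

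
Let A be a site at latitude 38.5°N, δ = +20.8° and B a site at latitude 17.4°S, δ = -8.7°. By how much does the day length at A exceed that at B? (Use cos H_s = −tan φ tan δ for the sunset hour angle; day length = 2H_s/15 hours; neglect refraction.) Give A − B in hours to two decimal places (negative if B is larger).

+1.98 h

A: H_s = arccos(−tan 38.5° · tan 20.8°) = 107.59°, so 2H_s/15 = 14.3453 h.
B: H_s = arccos(−tan -17.4° · tan -8.7°) = 92.75°, so 2H_s/15 = 12.3667 h.
A − B = 14.3453 − 12.3667 = 1.9786 h.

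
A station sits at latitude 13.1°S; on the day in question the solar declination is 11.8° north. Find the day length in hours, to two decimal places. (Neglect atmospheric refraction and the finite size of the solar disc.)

11.63 hours

The sunset hour angle satisfies cos H_s = −tan φ tan δ = 0.0486, giving H_s = 87.21°.
Day length = 2 H_s / 15° h⁻¹ = 174.42° / 15 = 11.628 h.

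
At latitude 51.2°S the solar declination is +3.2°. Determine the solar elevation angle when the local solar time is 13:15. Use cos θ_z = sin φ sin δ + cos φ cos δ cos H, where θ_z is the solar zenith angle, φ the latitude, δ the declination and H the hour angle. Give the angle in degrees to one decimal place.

33.3°

Hour angle H = 15° × (13.25 − 12) = 18.75°.
cos θ_z = sin(-51.2°) sin(3.2°) + cos(-51.2°) cos(3.2°) cos(18.75°) = -0.0435 + 0.5924 = 0.5489.
θ_z = arccos(0.5489) = 56.71°, so the elevation is 90° − 56.71° = 33.29°.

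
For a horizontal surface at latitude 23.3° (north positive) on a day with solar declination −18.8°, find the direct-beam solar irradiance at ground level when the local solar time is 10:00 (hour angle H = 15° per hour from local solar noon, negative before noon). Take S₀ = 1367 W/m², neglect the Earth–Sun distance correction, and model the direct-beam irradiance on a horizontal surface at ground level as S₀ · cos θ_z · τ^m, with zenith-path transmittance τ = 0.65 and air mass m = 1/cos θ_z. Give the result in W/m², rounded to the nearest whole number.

Hour angle H = 15° × (10 − 12) = -30.00°.
With φ = 23.3°, δ = -18.8°, H = -30.00°: sin φ sin δ = -0.1275, cos φ cos δ cos H = 0.7530, so cos θ_z = 0.6255.
Air mass m = 1/cos θ_z = 1/0.6255 = 1.599; τ^m = 0.65^1.599 = 0.5022.
Surface direct beam = 1367 × 0.6255 × 0.5022 = 429.41 W/m².

429 W/m²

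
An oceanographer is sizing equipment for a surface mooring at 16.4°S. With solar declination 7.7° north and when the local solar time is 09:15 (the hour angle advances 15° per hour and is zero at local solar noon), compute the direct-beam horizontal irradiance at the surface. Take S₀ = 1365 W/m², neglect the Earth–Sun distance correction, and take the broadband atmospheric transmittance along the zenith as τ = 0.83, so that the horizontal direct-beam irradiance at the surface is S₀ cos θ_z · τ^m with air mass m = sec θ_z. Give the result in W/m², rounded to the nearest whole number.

702 W/m²

Hour angle H = 15° × (9.25 − 12) = -41.25°.
cos θ_z = sin φ sin δ + cos φ cos δ cos H = (-0.2823)(0.1340) + (0.9593)(0.9910)(0.7518) = 0.6769.
Air mass m = 1/cos θ_z = 1/0.6769 = 1.477; τ^m = 0.83^1.477 = 0.7594.
Surface direct beam = 1365 × 0.6769 × 0.7594 = 701.66 W/m².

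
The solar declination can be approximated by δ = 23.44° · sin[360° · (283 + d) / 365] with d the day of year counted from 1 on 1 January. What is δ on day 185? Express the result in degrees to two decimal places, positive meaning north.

+22.96°

360 × (283 + 185) / 365 = 461.589°; sin(461.589°) = 0.9796.
δ = 23.44 × 0.9796 = 22.962° ≈ +22.96°.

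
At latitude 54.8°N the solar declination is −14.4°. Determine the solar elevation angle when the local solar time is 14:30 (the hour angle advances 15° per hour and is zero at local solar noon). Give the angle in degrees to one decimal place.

13.9°

Hour angle H = 15° × (14.5 − 12) = 37.50°.
cos θ_z = sin φ sin δ + cos φ cos δ cos H = (0.8171)(-0.2487) + (0.5764)(0.9686)(0.7934) = 0.2397.
θ_z = arccos(0.2397) = 76.13°, so the elevation is 90° − 76.13° = 13.87°.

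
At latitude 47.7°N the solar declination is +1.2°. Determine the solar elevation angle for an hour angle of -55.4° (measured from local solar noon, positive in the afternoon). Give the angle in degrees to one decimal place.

23.4°

With φ = 47.7°, δ = 1.2°, H = -55.40°: sin φ sin δ = 0.0155, cos φ cos δ cos H = 0.3821, so cos θ_z = 0.3976.
θ_z = arccos(0.3976) = 66.57°, so the elevation is 90° − 66.57° = 23.43°.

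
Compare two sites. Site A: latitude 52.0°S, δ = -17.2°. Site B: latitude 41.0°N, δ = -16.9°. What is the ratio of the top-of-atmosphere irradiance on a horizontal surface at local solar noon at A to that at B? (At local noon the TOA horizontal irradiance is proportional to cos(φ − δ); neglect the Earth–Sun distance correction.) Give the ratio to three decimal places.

A: cos θ_z = cos(-52.0° − (-17.2°)) = 0.8211.
B: cos θ_z = cos(41.0° − (-16.9°)) = 0.5314.
Ratio A/B = 0.8211 / 0.5314 = 1.5452.

1.545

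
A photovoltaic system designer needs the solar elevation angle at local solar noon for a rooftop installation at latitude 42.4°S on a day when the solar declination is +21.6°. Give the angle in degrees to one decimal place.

At local solar noon the hour angle is zero, so the elevation is 90° − |φ − δ| = 90° − |-42.4° − (21.6°)| = 90° − 64.0° = 26.0°.

26.0°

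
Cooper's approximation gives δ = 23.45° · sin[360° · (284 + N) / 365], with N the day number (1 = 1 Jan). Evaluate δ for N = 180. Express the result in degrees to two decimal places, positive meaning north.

360 × (284 + 180) / 365 = 457.644°; sin(457.644°) = 0.9911.
δ = 23.45 × 0.9911 = 23.241° ≈ +23.24°.

+23.24°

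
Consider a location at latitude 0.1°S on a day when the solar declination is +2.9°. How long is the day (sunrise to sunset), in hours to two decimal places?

12.00 hours

The sunset hour angle satisfies cos H_s = −tan φ tan δ = 0.0001, giving H_s = 89.99°.
Day length = 2 H_s / 15° h⁻¹ = 179.98° / 15 = 11.999 h.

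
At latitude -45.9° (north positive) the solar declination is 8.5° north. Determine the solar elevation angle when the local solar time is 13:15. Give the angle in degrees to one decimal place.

33.1°

Hour angle H = 15° × (13.25 − 12) = 18.75°.
cos θ_z = sin φ sin δ + cos φ cos δ cos H = (-0.7181)(0.1478) + (0.6959)(0.9890)(0.9469) = 0.5456.
θ_z = arccos(0.5456) = 56.93°, so the elevation is 90° − 56.93° = 33.07°.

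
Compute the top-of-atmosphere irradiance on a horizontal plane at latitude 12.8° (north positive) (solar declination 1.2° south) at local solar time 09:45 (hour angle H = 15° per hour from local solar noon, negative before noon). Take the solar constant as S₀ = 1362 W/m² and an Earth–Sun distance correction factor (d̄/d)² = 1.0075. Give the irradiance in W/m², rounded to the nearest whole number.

1106 W/m²

Hour angle H = 15° × (9.75 − 12) = -33.75°.
cos θ_z = sin φ sin δ + cos φ cos δ cos H = (0.2215)(-0.0209) + (0.9751)(0.9998)(0.8315) = 0.8060.
Top-of-atmosphere irradiance = S₀ (d̄/d)² cos θ_z = 1362 × 1.0075 × 0.8060 = 1106.01 W/m².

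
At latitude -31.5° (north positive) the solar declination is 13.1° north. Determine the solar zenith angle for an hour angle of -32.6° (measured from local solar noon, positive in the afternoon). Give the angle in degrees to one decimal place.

54.5°

cos θ_z = sin(-31.5°) sin(13.1°) + cos(-31.5°) cos(13.1°) cos(-32.60°) = -0.1184 + 0.6996 = 0.5812.
θ_z = arccos(0.5812) = 54.47°.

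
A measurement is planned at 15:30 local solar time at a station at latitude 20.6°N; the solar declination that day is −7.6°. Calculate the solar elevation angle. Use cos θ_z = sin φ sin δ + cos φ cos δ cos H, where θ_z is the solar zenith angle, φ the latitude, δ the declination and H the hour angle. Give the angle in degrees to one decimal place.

Hour angle H = 15° × (15.5 − 12) = 52.50°.
cos θ_z = sin(20.6°) sin(-7.6°) + cos(20.6°) cos(-7.6°) cos(52.50°) = -0.0465 + 0.5648 = 0.5183.
θ_z = arccos(0.5183) = 58.78°, so the elevation is 90° − 58.78° = 31.22°.

31.2°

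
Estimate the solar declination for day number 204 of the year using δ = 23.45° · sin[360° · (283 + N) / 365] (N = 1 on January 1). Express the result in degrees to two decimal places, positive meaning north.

+20.24°

360 × (283 + 204) / 365 = 480.329°; sin(480.329°) = 0.8631.
δ = 23.45 × 0.8631 = 20.240° ≈ +20.24°.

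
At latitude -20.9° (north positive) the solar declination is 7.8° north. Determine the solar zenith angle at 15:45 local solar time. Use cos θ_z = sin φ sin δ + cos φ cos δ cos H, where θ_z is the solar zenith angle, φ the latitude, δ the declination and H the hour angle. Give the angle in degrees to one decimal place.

62.2°

Hour angle H = 15° × (15.75 − 12) = 56.25°.
cos θ_z = sin φ sin δ + cos φ cos δ cos H = (-0.3567)(0.1357) + (0.9342)(0.9907)(0.5556) = 0.4658.
θ_z = arccos(0.4658) = 62.24°.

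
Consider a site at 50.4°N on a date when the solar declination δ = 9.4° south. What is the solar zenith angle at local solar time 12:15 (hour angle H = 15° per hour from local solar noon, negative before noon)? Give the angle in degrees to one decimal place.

59.9°

Hour angle H = 15° × (12.25 − 12) = 3.75°.
With φ = 50.4°, δ = -9.4°, H = 3.75°: sin φ sin δ = -0.1258, cos φ cos δ cos H = 0.6275, so cos θ_z = 0.5017.
θ_z = arccos(0.5017) = 59.89°.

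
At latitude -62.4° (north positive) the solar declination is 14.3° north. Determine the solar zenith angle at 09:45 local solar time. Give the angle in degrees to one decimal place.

Hour angle H = 15° × (9.75 − 12) = -33.75°.
cos θ_z = sin φ sin δ + cos φ cos δ cos H = (-0.8862)(0.2470) + (0.4633)(0.9690)(0.8315) = 0.1544.
θ_z = arccos(0.1544) = 81.12°.

81.1°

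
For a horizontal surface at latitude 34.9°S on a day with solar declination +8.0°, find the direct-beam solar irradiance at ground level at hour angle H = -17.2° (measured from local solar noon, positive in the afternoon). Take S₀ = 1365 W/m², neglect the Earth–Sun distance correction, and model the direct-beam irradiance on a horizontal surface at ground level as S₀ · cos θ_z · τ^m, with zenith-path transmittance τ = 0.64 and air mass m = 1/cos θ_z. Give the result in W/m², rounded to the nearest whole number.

With φ = -34.9°, δ = 8.0°, H = -17.20°: sin φ sin δ = -0.0796, cos φ cos δ cos H = 0.7758, so cos θ_z = 0.6962.
Air mass m = 1/cos θ_z = 1/0.6962 = 1.436; τ^m = 0.64^1.436 = 0.5268.
Surface direct beam = 1365 × 0.6962 × 0.5268 = 500.62 W/m².

501 W/m²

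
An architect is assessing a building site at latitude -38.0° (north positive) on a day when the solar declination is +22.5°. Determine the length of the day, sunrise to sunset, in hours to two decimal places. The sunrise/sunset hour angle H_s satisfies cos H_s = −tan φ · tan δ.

−tan φ tan δ = −(-0.7813)(0.4142) = 0.3236; H_s = arccos(0.3236) = 71.12°.
Day length = 2 H_s / 15° h⁻¹ = 142.24° / 15 = 9.483 h.

9.48 hours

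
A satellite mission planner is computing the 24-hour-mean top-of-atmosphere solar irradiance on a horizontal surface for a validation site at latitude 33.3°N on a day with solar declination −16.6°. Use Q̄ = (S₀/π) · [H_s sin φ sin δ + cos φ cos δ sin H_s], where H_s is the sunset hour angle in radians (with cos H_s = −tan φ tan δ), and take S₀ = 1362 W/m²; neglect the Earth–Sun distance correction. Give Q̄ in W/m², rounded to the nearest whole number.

247 W/m²

The sunset hour angle satisfies cos H_s = −tan φ tan δ = 0.1958, giving H_s = 78.71°. In radians, H_s = 1.3737.
H_s sin φ sin δ = 1.3737 × 0.5490 × -0.2857 = -0.2155.
cos φ cos δ sin H_s = 0.8358 × 0.9583 × 0.9806 = 0.7854.
Q̄ = (1362/π) × (-0.2155 + 0.7854) = 433.54 × 0.5699 = 247.07 W/m².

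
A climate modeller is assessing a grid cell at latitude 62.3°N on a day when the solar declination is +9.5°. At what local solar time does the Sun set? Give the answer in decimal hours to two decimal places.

−tan φ tan δ = −(1.9047)(0.1673) = -0.3187; H_s = arccos(-0.3187) = 108.58°.
Sunset is at 12 + H_s/15 = 12 + 7.239 = 19.239 h local solar time.

19.24 h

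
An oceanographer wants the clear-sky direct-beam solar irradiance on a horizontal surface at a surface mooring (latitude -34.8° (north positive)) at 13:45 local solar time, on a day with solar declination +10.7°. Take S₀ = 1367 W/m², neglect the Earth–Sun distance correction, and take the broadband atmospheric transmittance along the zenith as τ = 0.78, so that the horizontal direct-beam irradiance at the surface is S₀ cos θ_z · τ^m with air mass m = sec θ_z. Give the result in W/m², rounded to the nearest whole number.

Hour angle H = 15° × (13.75 − 12) = 26.25°.
cos θ_z = sin(-34.8°) sin(10.7°) + cos(-34.8°) cos(10.7°) cos(26.25°) = -0.1060 + 0.7237 = 0.6177.
Air mass m = 1/cos θ_z = 1/0.6177 = 1.619; τ^m = 0.78^1.619 = 0.6688.
Surface direct beam = 1367 × 0.6177 × 0.6688 = 564.73 W/m².

565 W/m²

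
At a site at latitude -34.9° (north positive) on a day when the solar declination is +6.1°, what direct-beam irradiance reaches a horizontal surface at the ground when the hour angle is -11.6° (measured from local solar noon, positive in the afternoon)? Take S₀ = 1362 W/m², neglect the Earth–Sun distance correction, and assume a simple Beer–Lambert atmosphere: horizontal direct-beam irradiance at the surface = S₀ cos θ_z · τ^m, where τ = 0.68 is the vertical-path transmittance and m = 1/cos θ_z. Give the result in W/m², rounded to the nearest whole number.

With φ = -34.9°, δ = 6.1°, H = -11.60°: sin φ sin δ = -0.0608, cos φ cos δ cos H = 0.7989, so cos θ_z = 0.7381.
Air mass m = 1/cos θ_z = 1/0.7381 = 1.355; τ^m = 0.68^1.355 = 0.5930.
Surface direct beam = 1362 × 0.7381 × 0.5930 = 596.14 W/m².

596 W/m²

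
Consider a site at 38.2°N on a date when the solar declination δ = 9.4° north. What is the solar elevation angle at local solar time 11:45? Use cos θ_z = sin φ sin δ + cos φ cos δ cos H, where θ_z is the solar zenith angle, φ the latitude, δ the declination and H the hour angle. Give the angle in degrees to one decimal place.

61.0°

Hour angle H = 15° × (11.75 − 12) = -3.75°.
cos θ_z = sin φ sin δ + cos φ cos δ cos H = (0.6184)(0.1633) + (0.7859)(0.9866)(0.9979) = 0.8747.
θ_z = arccos(0.8747) = 28.99°, so the elevation is 90° − 28.99° = 61.01°.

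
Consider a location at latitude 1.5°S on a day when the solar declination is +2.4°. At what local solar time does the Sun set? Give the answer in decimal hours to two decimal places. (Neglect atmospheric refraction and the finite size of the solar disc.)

18.00 h

cos H_s = −tan(-1.5°) · tan(2.4°) = 0.0011, so H_s = arccos(0.0011) = 89.94°.
Sunset is at 12 + H_s/15 = 12 + 5.996 = 17.996 h local solar time.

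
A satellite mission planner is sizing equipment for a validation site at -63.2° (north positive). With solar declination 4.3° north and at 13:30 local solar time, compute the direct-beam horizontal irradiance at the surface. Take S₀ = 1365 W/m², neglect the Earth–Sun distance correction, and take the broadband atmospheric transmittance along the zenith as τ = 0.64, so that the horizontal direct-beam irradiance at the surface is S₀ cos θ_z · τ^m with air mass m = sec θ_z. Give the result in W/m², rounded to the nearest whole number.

132 W/m²

Hour angle H = 15° × (13.5 − 12) = 22.50°.
cos θ_z = sin(-63.2°) sin(4.3°) + cos(-63.2°) cos(4.3°) cos(22.50°) = -0.0669 + 0.4154 = 0.3485.
Air mass m = 1/cos θ_z = 1/0.3485 = 2.869; τ^m = 0.64^2.869 = 0.2779.
Surface direct beam = 1365 × 0.3485 × 0.2779 = 132.20 W/m².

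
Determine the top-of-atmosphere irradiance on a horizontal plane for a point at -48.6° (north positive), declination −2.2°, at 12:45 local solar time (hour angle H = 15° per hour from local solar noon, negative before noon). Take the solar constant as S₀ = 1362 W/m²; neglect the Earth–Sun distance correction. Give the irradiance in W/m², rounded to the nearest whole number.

922 W/m²

Hour angle H = 15° × (12.75 − 12) = 11.25°.
With φ = -48.6°, δ = -2.2°, H = 11.25°: sin φ sin δ = 0.0288, cos φ cos δ cos H = 0.6481, so cos θ_z = 0.6769.
Top-of-atmosphere irradiance = S₀ cos θ_z = 1362 × 0.6769 = 921.94 W/m².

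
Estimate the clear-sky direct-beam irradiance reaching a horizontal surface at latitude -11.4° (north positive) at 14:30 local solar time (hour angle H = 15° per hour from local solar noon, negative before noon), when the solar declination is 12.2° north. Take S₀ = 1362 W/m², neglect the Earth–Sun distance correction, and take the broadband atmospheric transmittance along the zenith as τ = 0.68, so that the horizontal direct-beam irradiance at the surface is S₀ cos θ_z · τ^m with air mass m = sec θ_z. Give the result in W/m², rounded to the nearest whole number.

Hour angle H = 15° × (14.5 − 12) = 37.50°.
cos θ_z = sin φ sin δ + cos φ cos δ cos H = (-0.1977)(0.2113) + (0.9803)(0.9774)(0.7934) = 0.7184.
Air mass m = 1/cos θ_z = 1/0.7184 = 1.392; τ^m = 0.68^1.392 = 0.5846.
Surface direct beam = 1362 × 0.7184 × 0.5846 = 572.01 W/m².

572 W/m²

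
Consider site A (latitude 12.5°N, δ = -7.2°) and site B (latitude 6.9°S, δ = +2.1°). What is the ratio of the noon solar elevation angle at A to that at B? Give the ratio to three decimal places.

A: 90° − |12.5 − (-7.2)| = 70.30°.
B: 90° − |-6.9 − (2.1)| = 81.00°.
Ratio A/B = 70.3000 / 81.0000 = 0.8679.

0.868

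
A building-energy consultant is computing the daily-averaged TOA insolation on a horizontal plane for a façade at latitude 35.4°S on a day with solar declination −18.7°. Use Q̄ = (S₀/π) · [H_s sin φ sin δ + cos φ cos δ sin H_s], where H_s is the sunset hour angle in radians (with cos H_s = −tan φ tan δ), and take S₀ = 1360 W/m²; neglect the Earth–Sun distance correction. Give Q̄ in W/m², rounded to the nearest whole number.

The sunset hour angle satisfies cos H_s = −tan φ tan δ = -0.2405, giving H_s = 103.92°. In radians, H_s = 1.8137.
H_s sin φ sin δ = 1.8137 × -0.5793 × -0.3206 = 0.3368.
cos φ cos δ sin H_s = 0.8151 × 0.9472 × 0.9706 = 0.7494.
Q̄ = (1360/π) × (0.3368 + 0.7494) = 432.90 × 1.0862 = 470.22 W/m².

470 W/m²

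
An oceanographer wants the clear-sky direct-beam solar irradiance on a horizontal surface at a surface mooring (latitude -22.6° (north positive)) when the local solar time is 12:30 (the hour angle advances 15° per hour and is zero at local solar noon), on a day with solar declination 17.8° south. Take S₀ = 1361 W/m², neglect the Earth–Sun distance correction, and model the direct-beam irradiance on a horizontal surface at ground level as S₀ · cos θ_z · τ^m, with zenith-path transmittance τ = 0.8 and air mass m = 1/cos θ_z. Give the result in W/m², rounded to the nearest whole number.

1074 W/m²

Hour angle H = 15° × (12.5 − 12) = 7.50°.
cos θ_z = sin φ sin δ + cos φ cos δ cos H = (-0.3843)(-0.3057) + (0.9232)(0.9521)(0.9914) = 0.9889.
Air mass m = 1/cos θ_z = 1/0.9889 = 1.011; τ^m = 0.8^1.011 = 0.7980.
Surface direct beam = 1361 × 0.9889 × 0.7980 = 1074.02 W/m².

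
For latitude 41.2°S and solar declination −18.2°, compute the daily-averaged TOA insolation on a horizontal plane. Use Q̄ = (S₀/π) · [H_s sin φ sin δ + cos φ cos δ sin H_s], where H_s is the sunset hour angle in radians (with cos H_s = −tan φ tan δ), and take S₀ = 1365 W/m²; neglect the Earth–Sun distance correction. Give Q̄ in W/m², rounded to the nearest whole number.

−tan φ tan δ = −(-0.8754)(-0.3288) = -0.2878; H_s = arccos(-0.2878) = 106.73°. In radians, H_s = 1.8628.
H_s sin φ sin δ = 1.8628 × -0.6587 × -0.3123 = 0.3832.
cos φ cos δ sin H_s = 0.7524 × 0.9500 × 0.9577 = 0.6845.
Q̄ = (1365/π) × (0.3832 + 0.6845) = 434.49 × 1.0677 = 463.90 W/m².

464 W/m²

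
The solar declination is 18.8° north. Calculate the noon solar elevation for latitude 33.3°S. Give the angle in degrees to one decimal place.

37.9°

At local solar noon the hour angle is zero, so the elevation is 90° − |φ − δ| = 90° − |-33.3° − (18.8°)| = 90° − 52.1° = 37.9°.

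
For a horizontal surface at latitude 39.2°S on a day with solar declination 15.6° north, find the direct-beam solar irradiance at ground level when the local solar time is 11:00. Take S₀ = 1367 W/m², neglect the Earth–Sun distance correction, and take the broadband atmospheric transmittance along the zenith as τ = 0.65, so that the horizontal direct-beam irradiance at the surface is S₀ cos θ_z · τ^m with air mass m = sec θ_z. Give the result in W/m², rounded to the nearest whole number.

345 W/m²

Hour angle H = 15° × (11 − 12) = -15.00°.
cos θ_z = sin(-39.2°) sin(15.6°) + cos(-39.2°) cos(15.6°) cos(-15.00°) = -0.1700 + 0.7210 = 0.5510.
Air mass m = 1/cos θ_z = 1/0.5510 = 1.815; τ^m = 0.65^1.815 = 0.4575.
Surface direct beam = 1367 × 0.5510 × 0.4575 = 344.60 W/m².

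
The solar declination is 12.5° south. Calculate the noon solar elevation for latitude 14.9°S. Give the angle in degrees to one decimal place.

At local solar noon the hour angle is zero, so the elevation is 90° − |φ − δ| = 90° − |-14.9° − (-12.5°)| = 90° − 2.4° = 87.6°.

87.6°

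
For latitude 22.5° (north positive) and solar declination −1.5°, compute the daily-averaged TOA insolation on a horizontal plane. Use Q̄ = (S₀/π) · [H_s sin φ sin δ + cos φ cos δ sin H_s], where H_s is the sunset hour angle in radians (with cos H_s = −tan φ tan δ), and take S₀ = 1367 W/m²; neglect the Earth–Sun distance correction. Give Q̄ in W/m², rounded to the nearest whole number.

395 W/m²

The sunset hour angle satisfies cos H_s = −tan φ tan δ = 0.0108, giving H_s = 89.38°. In radians, H_s = 1.5600.
H_s sin φ sin δ = 1.5600 × 0.3827 × -0.0262 = -0.0156.
cos φ cos δ sin H_s = 0.9239 × 0.9997 × 0.9999 = 0.9235.
Q̄ = (1367/π) × (-0.0156 + 0.9235) = 435.13 × 0.9079 = 395.05 W/m².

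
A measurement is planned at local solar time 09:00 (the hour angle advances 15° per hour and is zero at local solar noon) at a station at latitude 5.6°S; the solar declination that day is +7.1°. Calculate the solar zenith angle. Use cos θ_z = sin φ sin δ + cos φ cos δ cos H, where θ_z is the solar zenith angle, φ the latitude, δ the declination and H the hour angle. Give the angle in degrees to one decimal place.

46.7°

Hour angle H = 15° × (9 − 12) = -45.00°.
cos θ_z = sin(-5.6°) sin(7.1°) + cos(-5.6°) cos(7.1°) cos(-45.00°) = -0.0121 + 0.6983 = 0.6862.
θ_z = arccos(0.6862) = 46.67°.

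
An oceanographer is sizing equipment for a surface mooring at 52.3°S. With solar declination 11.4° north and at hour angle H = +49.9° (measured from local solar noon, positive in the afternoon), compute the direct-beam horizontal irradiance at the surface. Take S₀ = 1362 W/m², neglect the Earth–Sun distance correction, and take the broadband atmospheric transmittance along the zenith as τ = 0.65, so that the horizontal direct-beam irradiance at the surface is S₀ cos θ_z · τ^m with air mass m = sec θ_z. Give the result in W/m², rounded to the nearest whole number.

48 W/m²

With φ = -52.3°, δ = 11.4°, H = 49.90°: sin φ sin δ = -0.1564, cos φ cos δ cos H = 0.3861, so cos θ_z = 0.2297.
Air mass m = 1/cos θ_z = 1/0.2297 = 4.354; τ^m = 0.65^4.354 = 0.1533.
Surface direct beam = 1362 × 0.2297 × 0.1533 = 47.96 W/m².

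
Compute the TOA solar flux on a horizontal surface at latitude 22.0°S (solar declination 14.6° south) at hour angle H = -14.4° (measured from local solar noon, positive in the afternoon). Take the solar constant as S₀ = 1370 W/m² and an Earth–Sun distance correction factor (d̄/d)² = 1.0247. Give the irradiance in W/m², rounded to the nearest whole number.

1353 W/m²

cos θ_z = sin φ sin δ + cos φ cos δ cos H = (-0.3746)(-0.2521) + (0.9272)(0.9677)(0.9686) = 0.9635.
Top-of-atmosphere irradiance = S₀ (d̄/d)² cos θ_z = 1370 × 1.0247 × 0.9635 = 1352.60 W/m².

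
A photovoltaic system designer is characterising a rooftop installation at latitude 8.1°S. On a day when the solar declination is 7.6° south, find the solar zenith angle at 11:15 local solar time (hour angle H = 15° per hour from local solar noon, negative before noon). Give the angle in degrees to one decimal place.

Hour angle H = 15° × (11.25 − 12) = -11.25°.
cos θ_z = sin φ sin δ + cos φ cos δ cos H = (-0.1409)(-0.1323) + (0.9900)(0.9912)(0.9808) = 0.9811.
θ_z = arccos(0.9811) = 11.16°.

11.2°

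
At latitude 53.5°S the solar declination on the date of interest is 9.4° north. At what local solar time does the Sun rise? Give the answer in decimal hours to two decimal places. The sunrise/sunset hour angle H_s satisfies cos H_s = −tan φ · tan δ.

6.86 h

cos H_s = −tan(-53.5°) · tan(9.4°) = 0.2237, so H_s = arccos(0.2237) = 77.07°.
Sunrise is at 12 − H_s/15 = 12 − 5.138 = 6.862 h local solar time.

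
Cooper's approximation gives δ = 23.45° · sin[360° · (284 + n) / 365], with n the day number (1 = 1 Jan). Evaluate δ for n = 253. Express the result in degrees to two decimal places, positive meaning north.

+4.22°

360 × (284 + 253) / 365 = 529.644°; sin(529.644°) = 0.1798.
δ = 23.45 × 0.1798 = 4.216° ≈ +4.22°.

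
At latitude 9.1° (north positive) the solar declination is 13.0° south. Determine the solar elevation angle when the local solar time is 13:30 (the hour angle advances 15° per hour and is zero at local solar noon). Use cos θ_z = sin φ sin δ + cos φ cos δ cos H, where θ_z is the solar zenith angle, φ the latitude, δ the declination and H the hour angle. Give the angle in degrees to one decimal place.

Hour angle H = 15° × (13.5 − 12) = 22.50°.
With φ = 9.1°, δ = -13.0°, H = 22.50°: sin φ sin δ = -0.0356, cos φ cos δ cos H = 0.8889, so cos θ_z = 0.8533.
θ_z = arccos(0.8533) = 31.43°, so the elevation is 90° − 31.43° = 58.57°.

58.6°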